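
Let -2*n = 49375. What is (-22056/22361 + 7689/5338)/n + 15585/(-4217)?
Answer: -45925709245990692/12426548095491875 ≈ -3.6958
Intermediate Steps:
n = -49375/2 (n = -1/2*49375 = -49375/2 ≈ -24688.)
(-22056/22361 + 7689/5338)/n + 15585/(-4217) = (-22056/22361 + 7689/5338)/(-49375/2) + 15585/(-4217) = (-22056*1/22361 + 7689*(1/5338))*(-2/49375) + 15585*(-1/4217) = (-22056/22361 + 7689/5338)*(-2/49375) - 15585/4217 = (54198801/119363018)*(-2/49375) - 15585/4217 = -54198801/2946774506875 - 15585/4217 = -45925709245990692/12426548095491875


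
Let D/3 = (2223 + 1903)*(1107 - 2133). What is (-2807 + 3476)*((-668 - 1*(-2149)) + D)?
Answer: -8495194143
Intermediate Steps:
D = -12699828 (D = 3*((2223 + 1903)*(1107 - 2133)) = 3*(4126*(-1026)) = 3*(-4233276) = -12699828)
(-2807 + 3476)*((-668 - 1*(-2149)) + D) = (-2807 + 3476)*((-668 - 1*(-2149)) - 12699828) = 669*((-668 + 2149) - 12699828) = 669*(1481 - 12699828) = 669*(-12698347) = -8495194143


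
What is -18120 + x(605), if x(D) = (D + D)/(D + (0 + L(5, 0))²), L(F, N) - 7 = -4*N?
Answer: -5924635/327 ≈ -18118.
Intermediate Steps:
L(F, N) = 7 - 4*N
x(D) = 2*D/(49 + D) (x(D) = (D + D)/(D + (0 + (7 - 4*0))²) = (2*D)/(D + (0 + (7 + 0))²) = (2*D)/(D + (0 + 7)²) = (2*D)/(D + 7²) = (2*D)/(D + 49) = (2*D)/(49 + D) = 2*D/(49 + D))
-18120 + x(605) = -18120 + 2*605/(49 + 605) = -18120 + 2*605/654 = -18120 + 2*605*(1/654) = -18120 + 605/327 = -5924635/327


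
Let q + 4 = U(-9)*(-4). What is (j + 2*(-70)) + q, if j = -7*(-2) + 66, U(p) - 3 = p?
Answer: -40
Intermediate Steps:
U(p) = 3 + p
j = 80 (j = 14 + 66 = 80)
q = 20 (q = -4 + (3 - 9)*(-4) = -4 - 6*(-4) = -4 + 24 = 20)
(j + 2*(-70)) + q = (80 + 2*(-70)) + 20 = (80 - 140) + 20 = -60 + 20 = -40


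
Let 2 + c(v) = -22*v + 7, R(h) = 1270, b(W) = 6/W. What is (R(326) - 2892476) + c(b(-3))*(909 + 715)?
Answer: -2811630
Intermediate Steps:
c(v) = 5 - 22*v (c(v) = -2 + (-22*v + 7) = -2 + (7 - 22*v) = 5 - 22*v)
(R(326) - 2892476) + c(b(-3))*(909 + 715) = (1270 - 2892476) + (5 - 132/(-3))*(909 + 715) = -2891206 + (5 - 132*(-1)/3)*1624 = -2891206 + (5 - 22*(-2))*1624 = -2891206 + (5 + 44)*1624 = -2891206 + 49*1624 = -2891206 + 79576 = -2811630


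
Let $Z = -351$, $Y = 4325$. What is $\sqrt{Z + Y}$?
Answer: $\sqrt{3974} \approx 63.04$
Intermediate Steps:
$\sqrt{Z + Y} = \sqrt{-351 + 4325} = \sqrt{3974}$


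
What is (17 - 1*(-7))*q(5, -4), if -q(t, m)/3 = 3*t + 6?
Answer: -1512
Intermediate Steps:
q(t, m) = -18 - 9*t (q(t, m) = -3*(3*t + 6) = -3*(6 + 3*t) = -18 - 9*t)
(17 - 1*(-7))*q(5, -4) = (17 - 1*(-7))*(-18 - 9*5) = (17 + 7)*(-18 - 45) = 24*(-63) = -1512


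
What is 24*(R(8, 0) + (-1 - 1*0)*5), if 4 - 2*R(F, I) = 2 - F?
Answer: 0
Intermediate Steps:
R(F, I) = 1 + F/2 (R(F, I) = 2 - (2 - F)/2 = 2 + (-1 + F/2) = 1 + F/2)
24*(R(8, 0) + (-1 - 1*0)*5) = 24*((1 + (½)*8) + (-1 - 1*0)*5) = 24*((1 + 4) + (-1 + 0)*5) = 24*(5 - 1*5) = 24*(5 - 5) = 24*0 = 0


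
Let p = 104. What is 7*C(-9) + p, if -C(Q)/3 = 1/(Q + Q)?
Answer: 631/6 ≈ 105.17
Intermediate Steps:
C(Q) = -3/(2*Q) (C(Q) = -3/(Q + Q) = -3*1/(2*Q) = -3/(2*Q))
7*C(-9) + p = 7*(-3/2/(-9)) + 104 = 7*(-3/2*(-⅑)) + 104 = 7*(⅙) + 104 = 7/6 + 104 = 631/6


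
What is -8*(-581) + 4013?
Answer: 8661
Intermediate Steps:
-8*(-581) + 4013 = 4648 + 4013 = 8661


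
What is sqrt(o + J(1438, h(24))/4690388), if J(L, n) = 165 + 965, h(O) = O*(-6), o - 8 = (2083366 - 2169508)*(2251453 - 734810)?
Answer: 3*I*sqrt(79838681303611051984102)/2345194 ≈ 3.6145e+5*I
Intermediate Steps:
o = -130646661298 (o = 8 + (2083366 - 2169508)*(2251453 - 734810) = 8 - 86142*1516643 = 8 - 130646661306 = -130646661298)
h(O) = -6*O
J(L, n) = 1130
sqrt(o + J(1438, h(24))/4690388) = sqrt(-130646661298 + 1130/4690388) = sqrt(-130646661298 + 1130*(1/4690388)) = sqrt(-130646661298 + 565/2345194) = sqrt(-306391766196101247/2345194) = 3*I*sqrt(79838681303611051984102)/2345194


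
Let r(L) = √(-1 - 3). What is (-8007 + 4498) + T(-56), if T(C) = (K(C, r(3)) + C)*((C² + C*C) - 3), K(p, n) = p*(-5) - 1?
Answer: 1394478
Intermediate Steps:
r(L) = 2*I (r(L) = √(-4) = 2*I)
K(p, n) = -1 - 5*p (K(p, n) = -5*p - 1 = -1 - 5*p)
T(C) = (-1 - 4*C)*(-3 + 2*C²) (T(C) = ((-1 - 5*C) + C)*((C² + C*C) - 3) = (-1 - 4*C)*((C² + C²) - 3) = (-1 - 4*C)*(2*C² - 3) = (-1 - 4*C)*(-3 + 2*C²))
(-8007 + 4498) + T(-56) = (-8007 + 4498) + (3 - 8*(-56)³ - 2*(-56)² + 12*(-56)) = -3509 + (3 - 8*(-175616) - 2*3136 - 672) = -3509 + (3 + 1404928 - 6272 - 672) = -3509 + 1397987 = 1394478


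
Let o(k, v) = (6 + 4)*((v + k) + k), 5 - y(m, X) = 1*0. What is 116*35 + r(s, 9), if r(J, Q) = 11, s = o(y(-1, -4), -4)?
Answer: 4071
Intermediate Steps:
y(m, X) = 5 (y(m, X) = 5 - 0 = 5 - 1*0 = 5 + 0 = 5)
o(k, v) = 10*v + 20*k (o(k, v) = 10*((k + v) + k) = 10*(v + 2*k) = 10*v + 20*k)
s = 60 (s = 10*(-4) + 20*5 = -40 + 100 = 60)
116*35 + r(s, 9) = 116*35 + 11 = 4060 + 11 = 4071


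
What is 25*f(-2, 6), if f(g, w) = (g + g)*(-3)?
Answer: 300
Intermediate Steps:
f(g, w) = -6*g (f(g, w) = (2*g)*(-3) = -6*g)
25*f(-2, 6) = 25*(-6*(-2)) = 25*12 = 300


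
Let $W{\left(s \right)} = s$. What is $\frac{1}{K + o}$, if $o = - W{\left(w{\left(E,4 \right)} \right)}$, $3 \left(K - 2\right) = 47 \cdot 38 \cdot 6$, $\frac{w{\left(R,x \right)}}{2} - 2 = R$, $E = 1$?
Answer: $\frac{1}{3568} \approx 0.00028027$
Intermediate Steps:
$w{\left(R,x \right)} = 4 + 2 R$
$K = 3574$ ($K = 2 + \frac{47 \cdot 38 \cdot 6}{3} = 2 + \frac{1786 \cdot 6}{3} = 2 + \frac{1}{3} \cdot 10716 = 2 + 3572 = 3574$)
$o = -6$ ($o = - (4 + 2 \cdot 1) = - (4 + 2) = \left(-1\right) 6 = -6$)
$\frac{1}{K + o} = \frac{1}{3574 - 6} = \frac{1}{3568}$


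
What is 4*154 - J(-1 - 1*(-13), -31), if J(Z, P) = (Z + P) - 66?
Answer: 701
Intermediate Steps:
J(Z, P) = -66 + P + Z (J(Z, P) = (P + Z) - 66 = -66 + P + Z)
4*154 - J(-1 - 1*(-13), -31) = 4*154 - (-66 - 31 + (-1 - 1*(-13))) = 616 - (-66 - 31 + (-1 + 13)) = 616 - (-66 - 31 + 12) = 616 - 1*(-85) = 616 + 85 = 701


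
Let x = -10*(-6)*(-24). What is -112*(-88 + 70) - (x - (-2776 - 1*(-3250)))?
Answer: 3930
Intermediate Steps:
x = -1440 (x = 60*(-24) = -1440)
-112*(-88 + 70) - (x - (-2776 - 1*(-3250))) = -112*(-88 + 70) - (-1440 - (-2776 - 1*(-3250))) = -112*(-18) - (-1440 - (-2776 + 3250)) = 2016 - (-1440 - 1*474) = 2016 - (-1440 - 474) = 2016 - 1*(-1914) = 2016 + 1914 = 3930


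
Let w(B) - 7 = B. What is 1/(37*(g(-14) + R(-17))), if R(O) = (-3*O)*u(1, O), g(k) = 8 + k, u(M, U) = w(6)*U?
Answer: -1/417249 ≈ -2.3966e-6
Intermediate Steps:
w(B) = 7 + B
u(M, U) = 13*U (u(M, U) = (7 + 6)*U = 13*U)
R(O) = -39*O**2 (R(O) = (-3*O)*(13*O) = -39*O**2)
1/(37*(g(-14) + R(-17))) = 1/(37*((8 - 14) - 39*(-17)**2)) = 1/(37*(-6 - 39*289)) = 1/(37*(-6 - 11271)) = 1/(37*(-11277)) = 1/(-417249) = -1/417249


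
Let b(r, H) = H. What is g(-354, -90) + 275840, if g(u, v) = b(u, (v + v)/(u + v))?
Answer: 10206095/37 ≈ 2.7584e+5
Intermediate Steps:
g(u, v) = 2*v/(u + v) (g(u, v) = (v + v)/(u + v) = (2*v)/(u + v) = 2*v/(u + v))
g(-354, -90) + 275840 = 2*(-90)/(-354 - 90) + 275840 = 2*(-90)/(-444) + 275840 = 2*(-90)*(-1/444) + 275840 = 15/37 + 275840 = 10206095/37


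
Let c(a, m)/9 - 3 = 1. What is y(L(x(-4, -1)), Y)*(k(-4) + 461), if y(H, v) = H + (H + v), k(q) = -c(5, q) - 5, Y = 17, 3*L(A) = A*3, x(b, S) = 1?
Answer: 7980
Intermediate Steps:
L(A) = A (L(A) = (A*3)/3 = (3*A)/3 = A)
c(a, m) = 36 (c(a, m) = 27 + 9*1 = 27 + 9 = 36)
k(q) = -41 (k(q) = -1*36 - 5 = -36 - 5 = -41)
y(H, v) = v + 2*H
y(L(x(-4, -1)), Y)*(k(-4) + 461) = (17 + 2*1)*(-41 + 461) = (17 + 2)*420 = 19*420 = 7980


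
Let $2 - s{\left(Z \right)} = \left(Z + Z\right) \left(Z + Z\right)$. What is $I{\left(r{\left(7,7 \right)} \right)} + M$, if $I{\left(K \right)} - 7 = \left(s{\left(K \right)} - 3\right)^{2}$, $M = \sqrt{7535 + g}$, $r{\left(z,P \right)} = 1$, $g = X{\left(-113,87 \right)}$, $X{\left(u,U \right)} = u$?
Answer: $32 + \sqrt{7422} \approx 118.15$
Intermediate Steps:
$g = -113$
$s{\left(Z \right)} = 2 - 4 Z^{2}$ ($s{\left(Z \right)} = 2 - \left(Z + Z\right) \left(Z + Z\right) = 2 - 2 Z 2 Z = 2 - 4 Z^{2}$)
$M = \sqrt{7422}$ ($M = \sqrt{7535 - 113} = \sqrt{7422} \approx 86.151$)
$I{\left(K \right)} = 7 + \left(-1 - 4 K^{2}\right)^{2}$ ($I{\left(K \right)} = 7 + \left(\left(2 - 4 K^{2}\right) - 3\right)^{2} = 7 + \left(-1 - 4 K^{2}\right)^{2}$)
$I{\left(r{\left(7,7 \right)} \right)} + M = \left(7 + \left(1 + 4 \cdot 1^{2}\right)^{2}\right) + \sqrt{7422} = \left(7 + \left(1 + 4 \cdot 1\right)^{2}\right) + \sqrt{7422} = \left(7 + \left(1 + 4\right)^{2}\right) + \sqrt{7422} = \left(7 + 5^{2}\right) + \sqrt{7422} = \left(7 + 25\right) + \sqrt{7422} = 32 + \sqrt{7422}$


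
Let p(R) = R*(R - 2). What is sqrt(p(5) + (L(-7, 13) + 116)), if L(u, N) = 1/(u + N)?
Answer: sqrt(4722)/6 ≈ 11.453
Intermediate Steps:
p(R) = R*(-2 + R)
L(u, N) = 1/(N + u)
sqrt(p(5) + (L(-7, 13) + 116)) = sqrt(5*(-2 + 5) + (1/(13 - 7) + 116)) = sqrt(5*3 + (1/6 + 116)) = sqrt(15 + (1/6 + 116)) = sqrt(15 + 697/6) = sqrt(787/6) = sqrt(4722)/6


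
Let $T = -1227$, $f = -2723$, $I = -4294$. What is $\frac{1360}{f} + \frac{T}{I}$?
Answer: $- \frac{2498719}{11692562} \approx -0.2137$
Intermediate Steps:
$\frac{1360}{f} + \frac{T}{I} = \frac{1360}{-2723} - \frac{1227}{-4294} = 1360 \left(- \frac{1}{2723}\right) - - \frac{1227}{4294} = - \frac{1360}{2723} + \frac{1227}{4294} = - \frac{2498719}{11692562}$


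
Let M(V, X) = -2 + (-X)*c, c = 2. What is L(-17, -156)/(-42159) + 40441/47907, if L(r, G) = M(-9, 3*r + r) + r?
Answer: 43573000/51787467 ≈ 0.84138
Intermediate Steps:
M(V, X) = -2 - 2*X (M(V, X) = -2 - X*2 = -2 - 2*X)
L(r, G) = -2 - 7*r (L(r, G) = (-2 - 2*(3*r + r)) + r = (-2 - 8*r) + r = -2 - 7*r)
L(-17, -156)/(-42159) + 40441/47907 = (-2 - 7*(-17))/(-42159) + 40441/47907 = (-2 + 119)*(-1/42159) + 40441*(1/47907) = 117*(-1/42159) + 40441/47907 = -3/1081 + 40441/47907 = 43573000/51787467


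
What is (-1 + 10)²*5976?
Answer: 484056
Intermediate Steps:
(-1 + 10)²*5976 = 9²*5976 = 81*5976 = 484056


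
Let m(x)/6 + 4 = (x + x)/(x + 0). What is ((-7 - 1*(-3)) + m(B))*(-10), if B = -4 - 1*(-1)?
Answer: 160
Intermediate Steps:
B = -3 (B = -4 + 1 = -3)
m(x) = -12 (m(x) = -24 + 6*((x + x)/(x + 0)) = -24 + 6*((2*x)/x) = -24 + 6*2 = -24 + 12 = -12)
((-7 - 1*(-3)) + m(B))*(-10) = ((-7 - 1*(-3)) - 12)*(-10) = ((-7 + 3) - 12)*(-10) = (-4 - 12)*(-10) = -16*(-10) = 160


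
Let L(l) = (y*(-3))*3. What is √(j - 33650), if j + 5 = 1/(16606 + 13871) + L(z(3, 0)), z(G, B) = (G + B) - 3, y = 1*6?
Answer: 2*I*√7827630331146/30477 ≈ 183.6*I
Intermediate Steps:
y = 6
z(G, B) = -3 + B + G (z(G, B) = (B + G) - 3 = -3 + B + G)
L(l) = -54 (L(l) = (6*(-3))*3 = -18*3 = -54)
j = -1798142/30477 (j = -5 + (1/(16606 + 13871) - 54) = -5 + (1/30477 - 54) = -5 - 1645757/30477 = -1798142/30477 ≈ -59.000)
√(j - 33650) = √(-1798142/30477 - 33650) = √(-1027349192/30477) = 2*I*√7827630331146/30477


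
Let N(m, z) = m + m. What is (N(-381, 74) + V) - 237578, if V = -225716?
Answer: -464056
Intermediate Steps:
N(m, z) = 2*m
(N(-381, 74) + V) - 237578 = (2*(-381) - 225716) - 237578 = (-762 - 225716) - 237578 = -226478 - 237578 = -464056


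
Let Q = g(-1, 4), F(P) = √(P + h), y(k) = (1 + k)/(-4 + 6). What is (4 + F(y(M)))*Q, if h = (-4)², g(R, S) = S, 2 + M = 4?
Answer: 16 + 2*√70 ≈ 32.733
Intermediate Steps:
M = 2 (M = -2 + 4 = 2)
y(k) = ½ + k/2 (y(k) = (1 + k)/2 = (1 + k)*(½) = ½ + k/2)
h = 16
F(P) = √(16 + P) (F(P) = √(P + 16) = √(16 + P))
Q = 4
(4 + F(y(M)))*Q = (4 + √(16 + (½ + (½)*2)))*4 = (4 + √(16 + (½ + 1)))*4 = (4 + √(16 + 3/2))*4 = (4 + √(35/2))*4 = (4 + √70/2)*4 = 16 + 2*√70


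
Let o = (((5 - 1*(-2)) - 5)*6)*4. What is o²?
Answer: 2304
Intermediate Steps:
o = 48 (o = (((5 + 2) - 5)*6)*4 = ((7 - 5)*6)*4 = (2*6)*4 = 12*4 = 48)
o² = 48² = 2304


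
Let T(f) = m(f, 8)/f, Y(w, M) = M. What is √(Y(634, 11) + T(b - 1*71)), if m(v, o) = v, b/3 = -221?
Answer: 2*√3 ≈ 3.4641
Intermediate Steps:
b = -663 (b = 3*(-221) = -663)
T(f) = 1 (T(f) = f/f = 1)
√(Y(634, 11) + T(b - 1*71)) = √(11 + 1) = √12 = 2*√3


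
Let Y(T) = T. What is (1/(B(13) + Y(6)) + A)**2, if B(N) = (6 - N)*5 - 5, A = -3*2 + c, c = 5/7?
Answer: 1600225/56644 ≈ 28.251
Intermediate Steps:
c = 5/7 (c = 5*(1/7) = 5/7 ≈ 0.71429)
A = -37/7 (A = -3*2 + 5/7 = -6 + 5/7 = -37/7 ≈ -5.2857)
B(N) = 25 - 5*N (B(N) = (30 - 5*N) - 5 = 25 - 5*N)
(1/(B(13) + Y(6)) + A)**2 = (1/((25 - 5*13) + 6) - 37/7)**2 = (1/((25 - 65) + 6) - 37/7)**2 = (1/(-40 + 6) - 37/7)**2 = (1/(-34) - 37/7)**2 = (-1/34 - 37/7)**2 = (-1265/238)**2 = 1600225/56644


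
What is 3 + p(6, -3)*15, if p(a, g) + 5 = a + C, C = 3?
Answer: 63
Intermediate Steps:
p(a, g) = -2 + a (p(a, g) = -5 + (a + 3) = -5 + (3 + a) = -2 + a)
3 + p(6, -3)*15 = 3 + (-2 + 6)*15 = 3 + 4*15 = 3 + 60 = 63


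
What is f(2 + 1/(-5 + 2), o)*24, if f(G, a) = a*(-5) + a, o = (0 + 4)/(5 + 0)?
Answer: -384/5 ≈ -76.800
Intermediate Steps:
o = ⅘ (o = 4/5 = 4*(⅕) = ⅘ ≈ 0.80000)
f(G, a) = -4*a (f(G, a) = -5*a + a = -4*a)
f(2 + 1/(-5 + 2), o)*24 = -4*⅘*24 = -16/5*24 = -384/5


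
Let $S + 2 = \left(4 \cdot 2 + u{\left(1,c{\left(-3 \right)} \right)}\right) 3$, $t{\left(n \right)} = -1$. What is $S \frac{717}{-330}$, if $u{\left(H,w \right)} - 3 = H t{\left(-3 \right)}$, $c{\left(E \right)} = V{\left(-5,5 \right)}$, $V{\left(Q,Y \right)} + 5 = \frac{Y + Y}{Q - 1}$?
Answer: $- \frac{3346}{55} \approx -60.836$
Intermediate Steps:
$V{\left(Q,Y \right)} = -5 + \frac{2 Y}{-1 + Q}$ ($V{\left(Q,Y \right)} = -5 + \frac{Y + Y}{Q - 1} = -5 + \frac{2 Y}{-1 + Q}$)
$c{\left(E \right)} = - \frac{20}{3}$ ($c{\left(E \right)} = \frac{5 - -25 + 2 \cdot 5}{-1 - 5} = \frac{5 + 25 + 10}{-6} = \left(- \frac{1}{6}\right) 40 = - \frac{20}{3}$)
$u{\left(H,w \right)} = 3 - H$ ($u{\left(H,w \right)} = 3 + H \left(-1\right) = 3 - H$)
$S = 28$ ($S = -2 + \left(4 \cdot 2 + \left(3 - 1\right)\right) 3 = -2 + \left(8 + \left(3 - 1\right)\right) 3 = -2 + \left(8 + 2\right) 3 = -2 + 10 \cdot 3 = -2 + 30 = 28$)
$S \frac{717}{-330} = 28 \frac{717}{-330} = 28 \cdot 717 \left(- \frac{1}{330}\right) = 28 \left(- \frac{239}{110}\right) = - \frac{3346}{55}$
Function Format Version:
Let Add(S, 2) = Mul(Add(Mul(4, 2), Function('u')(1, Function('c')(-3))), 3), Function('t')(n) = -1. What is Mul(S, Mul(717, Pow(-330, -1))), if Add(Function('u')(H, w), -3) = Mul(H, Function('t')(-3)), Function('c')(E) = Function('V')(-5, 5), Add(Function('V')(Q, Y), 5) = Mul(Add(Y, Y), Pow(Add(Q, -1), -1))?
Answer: Rational(-3346, 55) ≈ -60.836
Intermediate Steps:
Function('V')(Q, Y) = Add(-5, Mul(2, Y, Pow(Add(-1, Q), -1))) (Function('V')(Q, Y) = Add(-5, Mul(Add(Y, Y), Pow(Add(Q, -1), -1))) = Add(-5, Mul(Mul(2, Y), Pow(Add(-1, Q), -1))) = Add(-5, Mul(2, Y, Pow(Add(-1, Q), -1))))
Function('c')(E) = Rational(-20, 3) (Function('c')(E) = Mul(Pow(Add(-1, -5), -1), Add(5, Mul(-5, -5), Mul(2, 5))) = Mul(Pow(-6, -1), Add(5, 25, 10)) = Mul(Rational(-1, 6), 40) = Rational(-20, 3))
Function('u')(H, w) = Add(3, Mul(-1, H)) (Function('u')(H, w) = Add(3, Mul(H, -1)) = Add(3, Mul(-1, H)))
S = 28 (S = Add(-2, Mul(Add(Mul(4, 2), Add(3, Mul(-1, 1))), 3)) = Add(-2, Mul(Add(8, Add(3, -1)), 3)) = Add(-2, Mul(Add(8, 2), 3)) = Add(-2, Mul(10, 3)) = Add(-2, 30) = 28)
Mul(S, Mul(717, Pow(-330, -1))) = Mul(28, Mul(717, Pow(-330, -1))) = Mul(28, Mul(717, Rational(-1, 330))) = Mul(28, Rational(-239, 110)) = Rational(-3346, 55)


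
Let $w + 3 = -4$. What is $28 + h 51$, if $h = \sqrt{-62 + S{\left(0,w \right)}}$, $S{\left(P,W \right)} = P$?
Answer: $28 + 51 i \sqrt{62} \approx 28.0 + 401.57 i$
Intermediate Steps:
$w = -7$ ($w = -3 - 4 = -7$)
$h = i \sqrt{62}$ ($h = \sqrt{-62 + 0} = \sqrt{-62} = i \sqrt{62} \approx 7.874 i$)
$28 + h 51 = 28 + i \sqrt{62} \cdot 51 = 28 + 51 i \sqrt{62}$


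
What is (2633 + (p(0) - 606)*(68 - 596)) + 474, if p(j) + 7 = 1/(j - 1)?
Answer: 327299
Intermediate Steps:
p(j) = -7 + 1/(-1 + j) (p(j) = -7 + 1/(j - 1) = -7 + 1/(-1 + j))
(2633 + (p(0) - 606)*(68 - 596)) + 474 = (2633 + ((8 - 7*0)/(-1 + 0) - 606)*(68 - 596)) + 474 = (2633 + ((8 + 0)/(-1) - 606)*(-528)) + 474 = (2633 + (-1*8 - 606)*(-528)) + 474 = (2633 + (-8 - 606)*(-528)) + 474 = (2633 - 614*(-528)) + 474 = (2633 + 324192) + 474 = 326825 + 474 = 327299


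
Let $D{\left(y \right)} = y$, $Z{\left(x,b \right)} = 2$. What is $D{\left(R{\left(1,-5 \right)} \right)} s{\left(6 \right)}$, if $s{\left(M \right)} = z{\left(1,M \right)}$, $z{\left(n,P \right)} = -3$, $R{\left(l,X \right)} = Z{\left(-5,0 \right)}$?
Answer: $-6$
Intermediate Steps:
$R{\left(l,X \right)} = 2$
$s{\left(M \right)} = -3$
$D{\left(R{\left(1,-5 \right)} \right)} s{\left(6 \right)} = 2 \left(-3\right) = -6$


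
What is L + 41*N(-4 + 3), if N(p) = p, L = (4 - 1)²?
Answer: -32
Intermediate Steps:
L = 9 (L = 3² = 9)
L + 41*N(-4 + 3) = 9 + 41*(-4 + 3) = 9 + 41*(-1) = 9 - 41 = -32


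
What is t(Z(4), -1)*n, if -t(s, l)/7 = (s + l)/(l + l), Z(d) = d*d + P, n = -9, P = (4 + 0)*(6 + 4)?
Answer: -3465/2 ≈ -1732.5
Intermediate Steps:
P = 40 (P = 4*10 = 40)
Z(d) = 40 + d² (Z(d) = d*d + 40 = d² + 40 = 40 + d²)
t(s, l) = -7*(l + s)/(2*l) (t(s, l) = -7*(s + l)/(l + l) = -7*(l + s)/(2*l))
t(Z(4), -1)*n = ((7/2)*(-1*(-1) - (40 + 4²))/(-1))*(-9) = ((7/2)*(-1)*(1 - (40 + 16)))*(-9) = ((7/2)*(-1)*(1 - 1*56))*(-9) = ((7/2)*(-1)*(1 - 56))*(-9) = ((7/2)*(-1)*(-55))*(-9) = (385/2)*(-9) = -3465/2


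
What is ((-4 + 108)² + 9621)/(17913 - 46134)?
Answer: -20437/28221 ≈ -0.72418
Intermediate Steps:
((-4 + 108)² + 9621)/(17913 - 46134) = (104² + 9621)/(-28221) = (10816 + 9621)*(-1/28221) = 20437*(-1/28221) = -20437/28221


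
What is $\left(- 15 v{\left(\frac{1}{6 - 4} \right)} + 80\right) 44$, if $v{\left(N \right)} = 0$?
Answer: $3520$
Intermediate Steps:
$\left(- 15 v{\left(\frac{1}{6 - 4} \right)} + 80\right) 44 = \left(\left(-15\right) 0 + 80\right) 44 = \left(0 + 80\right) 44 = 80 \cdot 44 = 3520$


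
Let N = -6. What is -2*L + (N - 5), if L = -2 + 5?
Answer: -17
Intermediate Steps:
L = 3
-2*L + (N - 5) = -2*3 + (-6 - 5) = -6 - 11 = -17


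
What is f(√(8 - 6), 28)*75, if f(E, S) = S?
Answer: 2100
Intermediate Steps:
f(√(8 - 6), 28)*75 = 28*75 = 2100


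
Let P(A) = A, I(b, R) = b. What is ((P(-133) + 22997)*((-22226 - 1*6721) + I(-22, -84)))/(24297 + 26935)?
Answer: -41396701/3202 ≈ -12928.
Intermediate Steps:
((P(-133) + 22997)*((-22226 - 1*6721) + I(-22, -84)))/(24297 + 26935) = ((-133 + 22997)*((-22226 - 1*6721) - 22))/(24297 + 26935) = (22864*((-22226 - 6721) - 22))/51232 = (22864*(-28947 - 22))*(1/51232) = (22864*(-28969))*(1/51232) = -662347216*1/51232 = -41396701/3202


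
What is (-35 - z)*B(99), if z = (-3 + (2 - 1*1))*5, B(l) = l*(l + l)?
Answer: -490050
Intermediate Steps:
B(l) = 2*l**2 (B(l) = l*(2*l) = 2*l**2)
z = -10 (z = (-3 + (2 - 1))*5 = (-3 + 1)*5 = -2*5 = -10)
(-35 - z)*B(99) = (-35 - 1*(-10))*(2*99**2) = (-35 + 10)*(2*9801) = -25*19602 = -490050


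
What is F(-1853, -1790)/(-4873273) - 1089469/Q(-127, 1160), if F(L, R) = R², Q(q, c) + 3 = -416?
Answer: 5307937344137/2041901387 ≈ 2599.5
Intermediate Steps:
Q(q, c) = -419 (Q(q, c) = -3 - 416 = -419)
F(-1853, -1790)/(-4873273) - 1089469/Q(-127, 1160) = (-1790)²/(-4873273) - 1089469/(-419) = 3204100*(-1/4873273) - 1089469*(-1/419) = -3204100/4873273 + 1089469/419 = 5307937344137/2041901387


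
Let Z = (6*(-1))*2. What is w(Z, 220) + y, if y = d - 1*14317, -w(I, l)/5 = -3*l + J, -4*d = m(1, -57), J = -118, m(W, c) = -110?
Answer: -20799/2 ≈ -10400.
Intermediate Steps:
Z = -12 (Z = -6*2 = -12)
d = 55/2 (d = -¼*(-110) = 55/2 ≈ 27.500)
w(I, l) = 590 + 15*l (w(I, l) = -5*(-3*l - 118) = -5*(-118 - 3*l) = 590 + 15*l)
y = -28579/2 (y = 55/2 - 1*14317 = 55/2 - 14317 = -28579/2 ≈ -14290.)
w(Z, 220) + y = (590 + 15*220) - 28579/2 = (590 + 3300) - 28579/2 = 3890 - 28579/2 = -20799/2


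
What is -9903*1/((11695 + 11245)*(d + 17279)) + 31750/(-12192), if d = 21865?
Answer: -2338456153/897963360 ≈ -2.6042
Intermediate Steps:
-9903*1/((11695 + 11245)*(d + 17279)) + 31750/(-12192) = -9903*1/((11695 + 11245)*(21865 + 17279)) + 31750/(-12192) = -9903/(39144*22940) + 31750*(-1/12192) = -9903/897963360 - 125/48 = -9903*1/897963360 - 125/48 = -3301/299321120 - 125/48 = -2338456153/897963360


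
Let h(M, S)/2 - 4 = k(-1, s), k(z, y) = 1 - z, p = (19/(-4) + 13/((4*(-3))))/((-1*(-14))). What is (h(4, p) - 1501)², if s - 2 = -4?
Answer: 2217121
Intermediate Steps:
s = -2 (s = 2 - 4 = -2)
p = -5/12 (p = (19*(-¼) + 13/(-12))/14 = (-19/4 + 13*(-1/12))*(1/14) = (-19/4 - 13/12)*(1/14) = -35/6*1/14 = -5/12 ≈ -0.41667)
h(M, S) = 12 (h(M, S) = 8 + 2*(1 - 1*(-1)) = 8 + 2*(1 + 1) = 8 + 2*2 = 8 + 4 = 12)
(h(4, p) - 1501)² = (12 - 1501)² = (-1489)² = 2217121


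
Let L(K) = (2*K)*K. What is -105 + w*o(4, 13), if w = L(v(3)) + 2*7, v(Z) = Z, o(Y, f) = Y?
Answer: 23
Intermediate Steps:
L(K) = 2*K**2
w = 32 (w = 2*3**2 + 2*7 = 2*9 + 14 = 18 + 14 = 32)
-105 + w*o(4, 13) = -105 + 32*4 = -105 + 128 = 23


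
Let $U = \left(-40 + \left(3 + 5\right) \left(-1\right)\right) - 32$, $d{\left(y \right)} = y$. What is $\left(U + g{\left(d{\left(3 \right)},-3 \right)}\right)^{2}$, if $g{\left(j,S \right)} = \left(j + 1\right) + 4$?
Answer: $5184$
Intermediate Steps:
$g{\left(j,S \right)} = 5 + j$ ($g{\left(j,S \right)} = \left(1 + j\right) + 4 = 5 + j$)
$U = -80$ ($U = \left(-40 + 8 \left(-1\right)\right) - 32 = \left(-40 - 8\right) - 32 = -48 - 32 = -80$)
$\left(U + g{\left(d{\left(3 \right)},-3 \right)}\right)^{2} = \left(-80 + \left(5 + 3\right)\right)^{2} = \left(-80 + 8\right)^{2} = \left(-72\right)^{2} = 5184$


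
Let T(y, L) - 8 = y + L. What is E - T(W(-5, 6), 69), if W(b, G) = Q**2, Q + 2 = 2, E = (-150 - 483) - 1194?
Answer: -1904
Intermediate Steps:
E = -1827 (E = -633 - 1194 = -1827)
Q = 0 (Q = -2 + 2 = 0)
W(b, G) = 0 (W(b, G) = 0**2 = 0)
T(y, L) = 8 + L + y (T(y, L) = 8 + (y + L) = 8 + (L + y) = 8 + L + y)
E - T(W(-5, 6), 69) = -1827 - (8 + 69 + 0) = -1827 - 1*77 = -1827 - 77 = -1904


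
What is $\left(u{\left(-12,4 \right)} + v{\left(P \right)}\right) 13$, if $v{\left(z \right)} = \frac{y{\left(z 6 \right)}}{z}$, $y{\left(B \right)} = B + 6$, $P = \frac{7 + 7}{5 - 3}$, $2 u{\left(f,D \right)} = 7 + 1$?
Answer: $\frac{988}{7} \approx 141.14$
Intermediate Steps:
$u{\left(f,D \right)} = 4$ ($u{\left(f,D \right)} = \frac{7 + 1}{2} = \frac{1}{2} \cdot 8 = 4$)
$P = 7$ ($P = \frac{14}{2} = 14 \cdot \frac{1}{2} = 7$)
$y{\left(B \right)} = 6 + B$
$v{\left(z \right)} = \frac{6 + 6 z}{z}$ ($v{\left(z \right)} = \frac{6 + z 6}{z} = \frac{6 + 6 z}{z}$)
$\left(u{\left(-12,4 \right)} + v{\left(P \right)}\right) 13 = \left(4 + \left(6 + \frac{6}{7}\right)\right) 13 = \left(4 + \frac{48}{7}\right) 13 = \frac{76}{7} \cdot 13 = \frac{988}{7}$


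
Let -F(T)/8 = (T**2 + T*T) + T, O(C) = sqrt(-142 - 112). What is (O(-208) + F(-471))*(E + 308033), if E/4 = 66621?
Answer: -2037058032696 + 574517*I*sqrt(254) ≈ -2.0371e+12 + 9.1563e+6*I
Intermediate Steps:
E = 266484 (E = 4*66621 = 266484)
O(C) = I*sqrt(254) (O(C) = sqrt(-254) = I*sqrt(254))
F(T) = -16*T**2 - 8*T (F(T) = -8*((T**2 + T*T) + T) = -8*((T**2 + T**2) + T) = -8*(2*T**2 + T) = -8*(T + 2*T**2) = -16*T**2 - 8*T)
(O(-208) + F(-471))*(E + 308033) = (I*sqrt(254) - 8*(-471)*(1 + 2*(-471)))*(266484 + 308033) = (I*sqrt(254) - 8*(-471)*(1 - 942))*574517 = (I*sqrt(254) - 8*(-471)*(-941))*574517 = (I*sqrt(254) - 3545688)*574517 = (-3545688 + I*sqrt(254))*574517 = -2037058032696 + 574517*I*sqrt(254)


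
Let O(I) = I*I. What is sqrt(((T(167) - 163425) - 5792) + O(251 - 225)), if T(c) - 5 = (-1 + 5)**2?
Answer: 2*I*sqrt(42130) ≈ 410.51*I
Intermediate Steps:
T(c) = 21 (T(c) = 5 + (-1 + 5)**2 = 5 + 4**2 = 5 + 16 = 21)
O(I) = I**2
sqrt(((T(167) - 163425) - 5792) + O(251 - 225)) = sqrt(((21 - 163425) - 5792) + (251 - 225)**2) = sqrt((-163404 - 5792) + 26**2) = sqrt(-169196 + 676) = sqrt(-168520) = 2*I*sqrt(42130)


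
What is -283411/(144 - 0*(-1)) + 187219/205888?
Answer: -3645247777/1852992 ≈ -1967.2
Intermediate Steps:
-283411/(144 - 0*(-1)) + 187219/205888 = -283411/(144 - 223*0) + 187219*(1/205888) = -283411/(144 + 0) + 187219/205888 = -283411/144 + 187219/205888 = -3645247777/1852992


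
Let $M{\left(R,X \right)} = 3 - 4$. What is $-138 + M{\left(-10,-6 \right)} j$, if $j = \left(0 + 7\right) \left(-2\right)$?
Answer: $-124$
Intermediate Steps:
$M{\left(R,X \right)} = -1$
$j = -14$ ($j = 7 \left(-2\right) = -14$)
$-138 + M{\left(-10,-6 \right)} j = -138 - -14 = -138 + 14 = -124$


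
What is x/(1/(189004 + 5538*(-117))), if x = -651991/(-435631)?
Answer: -299226053522/435631 ≈ -6.8688e+5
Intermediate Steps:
x = 651991/435631 (x = -651991*(-1/435631) = 651991/435631 ≈ 1.4967)
x/(1/(189004 + 5538*(-117))) = 651991/(435631*(1/(189004 + 5538*(-117)))) = 651991/(435631*(1/(189004 - 647946))) = 651991/(435631*(1/(-458942))) = 651991/(435631*(-1/458942)) = (651991/435631)*(-458942) = -299226053522/435631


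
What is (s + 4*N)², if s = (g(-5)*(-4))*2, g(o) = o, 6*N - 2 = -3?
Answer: 13924/9 ≈ 1547.1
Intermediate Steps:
N = -⅙ (N = ⅓ + (⅙)*(-3) = ⅓ - ½ = -⅙ ≈ -0.16667)
s = 40 (s = -5*(-4)*2 = 20*2 = 40)
(s + 4*N)² = (40 + 4*(-⅙))² = (40 - ⅔)² = (118/3)² = 13924/9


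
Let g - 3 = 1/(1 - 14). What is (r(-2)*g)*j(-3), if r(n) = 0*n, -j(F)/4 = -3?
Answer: 0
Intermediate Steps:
j(F) = 12 (j(F) = -4*(-3) = 12)
r(n) = 0
g = 38/13 (g = 3 + 1/(1 - 14) = 3 + 1/(-13) = 3 - 1/13 = 38/13 ≈ 2.9231)
(r(-2)*g)*j(-3) = (0*(38/13))*12 = 0*12 = 0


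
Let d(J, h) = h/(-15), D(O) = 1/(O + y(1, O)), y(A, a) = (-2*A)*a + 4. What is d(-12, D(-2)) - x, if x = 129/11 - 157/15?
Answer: -1259/990 ≈ -1.2717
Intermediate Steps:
x = 208/165 (x = 129*(1/11) - 157*1/15 = 129/11 - 157/15 = 208/165 ≈ 1.2606)
y(A, a) = 4 - 2*A*a (y(A, a) = -2*A*a + 4 = 4 - 2*A*a)
D(O) = 1/(4 - O) (D(O) = 1/(O + (4 - 2*1*O)) = 1/(O + (4 - 2*O)) = 1/(4 - O))
d(J, h) = -h/15 (d(J, h) = h*(-1/15) = -h/15)
d(-12, D(-2)) - x = -(-1)/(15*(-4 - 2)) - 1*208/165 = -(-1)/(15*(-6)) - 208/165 = -(-1)*(-1)/(15*6) - 208/165 = -1/15*⅙ - 208/165 = -1/90 - 208/165 = -1259/990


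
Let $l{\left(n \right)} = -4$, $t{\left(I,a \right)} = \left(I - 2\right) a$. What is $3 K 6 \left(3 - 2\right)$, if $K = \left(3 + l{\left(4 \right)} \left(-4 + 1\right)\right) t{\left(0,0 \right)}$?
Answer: $0$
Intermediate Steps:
$t{\left(I,a \right)} = a \left(-2 + I\right)$ ($t{\left(I,a \right)} = \left(-2 + I\right) a = a \left(-2 + I\right)$)
$K = 0$ ($K = \left(3 - 4 \left(-4 + 1\right)\right) 0 \left(-2 + 0\right) = \left(3 - -12\right) 0 \left(-2\right) = \left(3 + 12\right) 0 = 15 \cdot 0 = 0$)
$3 K 6 \left(3 - 2\right) = 3 \cdot 0 \cdot 6 \left(3 - 2\right) = 0 \cdot 6 \cdot 1 = 0 \cdot 6 = 0$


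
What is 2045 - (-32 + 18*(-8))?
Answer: 2221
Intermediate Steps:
2045 - (-32 + 18*(-8)) = 2045 - (-32 - 144) = 2045 - 1*(-176) = 2045 + 176 = 2221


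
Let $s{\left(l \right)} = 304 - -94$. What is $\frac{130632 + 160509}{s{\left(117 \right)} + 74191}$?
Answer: $\frac{97047}{24863} \approx 3.9033$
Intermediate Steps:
$s{\left(l \right)} = 398$ ($s{\left(l \right)} = 304 + 94 = 398$)
$\frac{130632 + 160509}{s{\left(117 \right)} + 74191} = \frac{130632 + 160509}{398 + 74191} = \frac{291141}{74589} = 291141 \cdot \frac{1}{74589} = \frac{97047}{24863}$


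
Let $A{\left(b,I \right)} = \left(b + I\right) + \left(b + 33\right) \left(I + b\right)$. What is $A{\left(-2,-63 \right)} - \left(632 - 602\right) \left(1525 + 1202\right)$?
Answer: $-83890$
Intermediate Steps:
$A{\left(b,I \right)} = I + b + \left(33 + b\right) \left(I + b\right)$ ($A{\left(b,I \right)} = \left(I + b\right) + \left(33 + b\right) \left(I + b\right) = I + b + \left(33 + b\right) \left(I + b\right)$)
$A{\left(-2,-63 \right)} - \left(632 - 602\right) \left(1525 + 1202\right) = \left(\left(-2\right)^{2} + 34 \left(-63\right) + 34 \left(-2\right) - -126\right) - \left(632 - 602\right) \left(1525 + 1202\right) = \left(4 - 2142 - 68 + 126\right) - 30 \cdot 2727 = -2080 - 81810 = -83890$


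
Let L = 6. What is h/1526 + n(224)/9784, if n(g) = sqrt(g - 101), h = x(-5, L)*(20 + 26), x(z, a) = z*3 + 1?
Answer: -46/109 + sqrt(123)/9784 ≈ -0.42088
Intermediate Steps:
x(z, a) = 1 + 3*z (x(z, a) = 3*z + 1 = 1 + 3*z)
h = -644 (h = (1 + 3*(-5))*(20 + 26) = (1 - 15)*46 = -14*46 = -644)
n(g) = sqrt(-101 + g)
h/1526 + n(224)/9784 = -644/1526 + sqrt(-101 + 224)/9784 = -644*1/1526 + sqrt(123)*(1/9784) = -46/109 + sqrt(123)/9784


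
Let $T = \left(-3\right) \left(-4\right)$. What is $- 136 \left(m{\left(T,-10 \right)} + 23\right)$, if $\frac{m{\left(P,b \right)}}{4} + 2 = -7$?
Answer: $1768$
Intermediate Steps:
$T = 12$
$m{\left(P,b \right)} = -36$ ($m{\left(P,b \right)} = -8 + 4 \left(-7\right) = -8 - 28 = -36$)
$- 136 \left(m{\left(T,-10 \right)} + 23\right) = - 136 \left(-36 + 23\right) = \left(-136\right) \left(-13\right) = 1768$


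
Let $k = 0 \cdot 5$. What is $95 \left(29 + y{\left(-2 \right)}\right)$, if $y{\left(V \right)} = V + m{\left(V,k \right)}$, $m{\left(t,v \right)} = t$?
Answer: $2375$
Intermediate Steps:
$k = 0$
$y{\left(V \right)} = 2 V$ ($y{\left(V \right)} = V + V = 2 V$)
$95 \left(29 + y{\left(-2 \right)}\right) = 95 \left(29 + 2 \left(-2\right)\right) = 95 \left(29 - 4\right) = 95 \cdot 25 = 2375$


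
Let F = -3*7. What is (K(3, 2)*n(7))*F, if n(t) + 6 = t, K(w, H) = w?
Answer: -63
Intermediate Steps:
n(t) = -6 + t
F = -21
(K(3, 2)*n(7))*F = (3*(-6 + 7))*(-21) = (3*1)*(-21) = 3*(-21) = -63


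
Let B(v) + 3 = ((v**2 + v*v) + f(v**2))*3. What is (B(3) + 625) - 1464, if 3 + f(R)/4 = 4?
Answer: -776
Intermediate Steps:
f(R) = 4 (f(R) = -12 + 4*4 = -12 + 16 = 4)
B(v) = 9 + 6*v**2 (B(v) = -3 + ((v**2 + v*v) + 4)*3 = -3 + ((v**2 + v**2) + 4)*3 = -3 + (2*v**2 + 4)*3 = -3 + (4 + 2*v**2)*3 = -3 + (12 + 6*v**2) = 9 + 6*v**2)
(B(3) + 625) - 1464 = ((9 + 6*3**2) + 625) - 1464 = ((9 + 6*9) + 625) - 1464 = ((9 + 54) + 625) - 1464 = (63 + 625) - 1464 = 688 - 1464 = -776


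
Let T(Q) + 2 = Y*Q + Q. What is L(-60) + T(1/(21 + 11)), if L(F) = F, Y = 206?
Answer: -1777/32 ≈ -55.531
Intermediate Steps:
T(Q) = -2 + 207*Q (T(Q) = -2 + (206*Q + Q) = -2 + 207*Q)
L(-60) + T(1/(21 + 11)) = -60 + (-2 + 207/(21 + 11)) = -60 + (-2 + 207/32) = -60 + 143/32 = -1777/32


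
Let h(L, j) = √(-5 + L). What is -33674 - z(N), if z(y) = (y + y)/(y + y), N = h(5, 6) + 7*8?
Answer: -33675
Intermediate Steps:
N = 56 (N = √(-5 + 5) + 7*8 = √0 + 56 = 0 + 56 = 56)
z(y) = 1 (z(y) = (2*y)/((2*y)) = (2*y)*(1/(2*y)) = 1)
-33674 - z(N) = -33674 - 1*1 = -33674 - 1 = -33675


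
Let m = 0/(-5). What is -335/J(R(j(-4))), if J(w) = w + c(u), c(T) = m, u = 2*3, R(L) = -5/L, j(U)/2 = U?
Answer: -536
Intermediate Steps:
j(U) = 2*U
u = 6
m = 0 (m = 0*(-⅕) = 0)
c(T) = 0
J(w) = w (J(w) = w + 0 = w)
-335/J(R(j(-4))) = -335/((-5/(2*(-4)))) = -335/((-5/(-8))) = -335/((-5*(-⅛))) = -335/5/8 = -335*8/5 = -536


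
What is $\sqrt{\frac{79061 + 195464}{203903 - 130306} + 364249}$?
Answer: $\frac{\sqrt{1972981618176266}}{73597} \approx 603.53$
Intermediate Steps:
$\sqrt{\frac{79061 + 195464}{203903 - 130306} + 364249} = \sqrt{\frac{274525}{73597} + 364249} = \sqrt{\frac{26807908178}{73597}} = \frac{\sqrt{1972981618176266}}{73597}$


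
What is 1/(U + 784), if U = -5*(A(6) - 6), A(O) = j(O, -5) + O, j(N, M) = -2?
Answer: 1/794 ≈ 0.0012594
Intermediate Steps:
A(O) = -2 + O
U = 10 (U = -5*((-2 + 6) - 6) = -5*(4 - 6) = -5*(-2) = 10)
1/(U + 784) = 1/(10 + 784) = 1/794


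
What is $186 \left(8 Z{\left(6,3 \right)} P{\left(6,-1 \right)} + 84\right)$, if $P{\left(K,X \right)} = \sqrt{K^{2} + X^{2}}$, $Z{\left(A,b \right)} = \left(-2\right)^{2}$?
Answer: $15624 + 5952 \sqrt{37} \approx 51829.0$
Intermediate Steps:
$Z{\left(A,b \right)} = 4$
$186 \left(8 Z{\left(6,3 \right)} P{\left(6,-1 \right)} + 84\right) = 186 \left(8 \cdot 4 \sqrt{6^{2} + \left(-1\right)^{2}} + 84\right) = 186 \left(32 \sqrt{36 + 1} + 84\right) = 186 \left(32 \sqrt{37} + 84\right) = 186 \left(84 + 32 \sqrt{37}\right) = 15624 + 5952 \sqrt{37}$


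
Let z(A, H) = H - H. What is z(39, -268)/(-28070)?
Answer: 0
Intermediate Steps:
z(A, H) = 0
z(39, -268)/(-28070) = 0/(-28070) = 0*(-1/28070) = 0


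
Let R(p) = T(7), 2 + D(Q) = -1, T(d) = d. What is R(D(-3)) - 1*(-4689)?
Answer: 4696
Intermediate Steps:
D(Q) = -3 (D(Q) = -2 - 1 = -3)
R(p) = 7
R(D(-3)) - 1*(-4689) = 7 - 1*(-4689) = 7 + 4689 = 4696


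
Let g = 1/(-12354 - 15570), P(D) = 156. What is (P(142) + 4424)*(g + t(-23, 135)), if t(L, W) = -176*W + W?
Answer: -755361653645/6981 ≈ -1.0820e+8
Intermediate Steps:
t(L, W) = -175*W
g = -1/27924 (g = 1/(-27924) = -1/27924 ≈ -3.5812e-5)
(P(142) + 4424)*(g + t(-23, 135)) = (156 + 4424)*(-1/27924 - 175*135) = 4580*(-1/27924 - 23625) = 4580*(-659704501/27924) = -755361653645/6981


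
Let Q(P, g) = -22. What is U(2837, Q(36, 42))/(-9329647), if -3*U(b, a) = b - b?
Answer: 0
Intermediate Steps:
U(b, a) = 0 (U(b, a) = -(b - b)/3 = -⅓*0 = 0)
U(2837, Q(36, 42))/(-9329647) = 0/(-9329647) = 0*(-1/9329647) = 0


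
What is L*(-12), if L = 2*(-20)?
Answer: 480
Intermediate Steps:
L = -40
L*(-12) = -40*(-12) = 480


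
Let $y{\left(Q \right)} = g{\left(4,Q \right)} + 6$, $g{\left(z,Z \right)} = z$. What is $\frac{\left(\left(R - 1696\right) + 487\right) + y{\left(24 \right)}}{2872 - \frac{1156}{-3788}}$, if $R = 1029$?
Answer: $- \frac{160990}{2720073} \approx -0.059186$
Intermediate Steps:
$y{\left(Q \right)} = 10$ ($y{\left(Q \right)} = 4 + 6 = 10$)
$\frac{\left(\left(R - 1696\right) + 487\right) + y{\left(24 \right)}}{2872 - \frac{1156}{-3788}} = \frac{\left(\left(1029 - 1696\right) + 487\right) + 10}{2872 - \frac{1156}{-3788}} = \frac{\left(-667 + 487\right) + 10}{2872 - - \frac{289}{947}} = \frac{-180 + 10}{2872 + \frac{289}{947}} = - \frac{170}{\frac{2720073}{947}} = \left(-170\right) \frac{947}{2720073} = - \frac{160990}{2720073}$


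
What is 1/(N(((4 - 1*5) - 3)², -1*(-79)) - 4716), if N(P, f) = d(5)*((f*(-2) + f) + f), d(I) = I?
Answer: -1/4716 ≈ -0.00021204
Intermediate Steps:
N(P, f) = 0 (N(P, f) = 5*((f*(-2) + f) + f) = 5*((-2*f + f) + f) = 5*(-f + f) = 5*0 = 0)
1/(N(((4 - 1*5) - 3)², -1*(-79)) - 4716) = 1/(0 - 4716) = 1/(-4716) = -1/4716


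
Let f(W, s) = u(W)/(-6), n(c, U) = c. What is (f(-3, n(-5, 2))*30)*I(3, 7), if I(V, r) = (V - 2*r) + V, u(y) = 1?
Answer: 40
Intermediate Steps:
I(V, r) = -2*r + 2*V
f(W, s) = -⅙ (f(W, s) = 1/(-6) = 1*(-⅙) = -⅙)
(f(-3, n(-5, 2))*30)*I(3, 7) = (-⅙*30)*(-2*7 + 2*3) = -5*(-14 + 6) = -5*(-8) = 40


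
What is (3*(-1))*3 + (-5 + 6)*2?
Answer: -7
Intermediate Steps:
(3*(-1))*3 + (-5 + 6)*2 = -3*3 + 1*2 = -9 + 2 = -7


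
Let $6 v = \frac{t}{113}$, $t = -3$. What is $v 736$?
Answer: $- \frac{368}{113} \approx -3.2566$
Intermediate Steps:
$v = - \frac{1}{226}$ ($v = \frac{\left(-3\right) \frac{1}{113}}{6} = \frac{1}{6} \left(- \frac{3}{113}\right) = - \frac{1}{226} \approx -0.0044248$)
$v 736 = \left(- \frac{1}{226}\right) 736 = - \frac{368}{113}$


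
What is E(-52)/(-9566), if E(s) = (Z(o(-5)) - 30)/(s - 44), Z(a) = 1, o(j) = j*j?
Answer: -29/918336 ≈ -3.1579e-5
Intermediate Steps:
o(j) = j**2
E(s) = -29/(-44 + s) (E(s) = (1 - 30)/(s - 44) = -29/(-44 + s))
E(-52)/(-9566) = -29/(-44 - 52)/(-9566) = -29/(-96)*(-1/9566) = -29*(-1/96)*(-1/9566) = (29/96)*(-1/9566) = -29/918336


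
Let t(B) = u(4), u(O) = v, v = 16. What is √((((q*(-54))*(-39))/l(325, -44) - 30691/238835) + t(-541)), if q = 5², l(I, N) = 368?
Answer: √76738035552339110/21972820 ≈ 12.607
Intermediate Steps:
u(O) = 16
q = 25
t(B) = 16
√((((q*(-54))*(-39))/l(325, -44) - 30691/238835) + t(-541)) = √((((25*(-54))*(-39))/368 - 30691/238835) + 16) = √((-1350*(-39)*(1/368) - 30691*1/238835) + 16) = √((52650*(1/368) - 30691/238835) + 16) = √((26325/184 - 30691/238835) + 16) = √(6281684231/43945640 + 16) = √(6984814471/43945640) = √76738035552339110/21972820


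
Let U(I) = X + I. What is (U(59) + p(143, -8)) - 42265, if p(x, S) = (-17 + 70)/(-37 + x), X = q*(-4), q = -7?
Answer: -84355/2 ≈ -42178.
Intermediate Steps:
X = 28 (X = -7*(-4) = 28)
p(x, S) = 53/(-37 + x)
U(I) = 28 + I
(U(59) + p(143, -8)) - 42265 = ((28 + 59) + 53/(-37 + 143)) - 42265 = (87 + 53/106) - 42265 = (87 + 53*(1/106)) - 42265 = (87 + 1/2) - 42265 = 175/2 - 42265 = -84355/2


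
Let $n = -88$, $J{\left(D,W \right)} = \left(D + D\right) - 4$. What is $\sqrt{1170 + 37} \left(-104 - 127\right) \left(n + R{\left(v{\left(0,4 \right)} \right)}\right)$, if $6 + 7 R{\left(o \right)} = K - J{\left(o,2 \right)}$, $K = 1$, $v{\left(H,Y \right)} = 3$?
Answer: $20559 \sqrt{1207} \approx 7.1426 \cdot 10^{5}$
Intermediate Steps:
$J{\left(D,W \right)} = -4 + 2 D$ ($J{\left(D,W \right)} = 2 D - 4 = -4 + 2 D$)
$R{\left(o \right)} = - \frac{1}{7} - \frac{2 o}{7}$ ($R{\left(o \right)} = - \frac{6}{7} + \frac{1 - \left(-4 + 2 o\right)}{7} = - \frac{6}{7} + \frac{5 - 2 o}{7} = - \frac{6}{7} - \left(- \frac{5}{7} + \frac{2 o}{7}\right) = - \frac{1}{7} - \frac{2 o}{7}$)
$\sqrt{1170 + 37} \left(-104 - 127\right) \left(n + R{\left(v{\left(0,4 \right)} \right)}\right) = \sqrt{1170 + 37} \left(-104 - 127\right) \left(-88 - 1\right) = \sqrt{1207} \left(- 231 \left(-88 - 1\right)\right) = \sqrt{1207} \left(\left(-231\right) \left(-89\right)\right) = \sqrt{1207} \cdot 20559 = 20559 \sqrt{1207}$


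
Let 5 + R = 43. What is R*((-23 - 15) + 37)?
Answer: -38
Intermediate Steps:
R = 38 (R = -5 + 43 = 38)
R*((-23 - 15) + 37) = 38*((-23 - 15) + 37) = 38*(-38 + 37) = 38*(-1) = -38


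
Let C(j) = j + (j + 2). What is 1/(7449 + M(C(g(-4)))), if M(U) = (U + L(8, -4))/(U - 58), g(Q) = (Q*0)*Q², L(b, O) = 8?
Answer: 28/208567 ≈ 0.00013425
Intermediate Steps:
g(Q) = 0 (g(Q) = 0*Q² = 0)
C(j) = 2 + 2*j (C(j) = j + (2 + j) = 2 + 2*j)
M(U) = (8 + U)/(-58 + U) (M(U) = (U + 8)/(U - 58) = (8 + U)/(-58 + U))
1/(7449 + M(C(g(-4)))) = 1/(7449 + (8 + (2 + 2*0))/(-58 + (2 + 2*0))) = 1/(7449 + (8 + (2 + 0))/(-58 + (2 + 0))) = 1/(7449 + (8 + 2)/(-58 + 2)) = 1/(7449 + 10/(-56)) = 1/(7449 - 1/56*10) = 1/(7449 - 5/28) = 1/(208567/28) = 28/208567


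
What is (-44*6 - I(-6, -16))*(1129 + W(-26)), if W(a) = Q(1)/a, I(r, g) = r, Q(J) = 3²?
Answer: -3785505/13 ≈ -2.9119e+5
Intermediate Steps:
Q(J) = 9
W(a) = 9/a
(-44*6 - I(-6, -16))*(1129 + W(-26)) = (-44*6 - 1*(-6))*(1129 + 9/(-26)) = (-264 + 6)*(1129 + 9*(-1/26)) = -258*(1129 - 9/26) = -258*29345/26 = -3785505/13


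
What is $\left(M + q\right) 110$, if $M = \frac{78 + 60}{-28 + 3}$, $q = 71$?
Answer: $\frac{36014}{5} \approx 7202.8$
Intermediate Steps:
$M = - \frac{138}{25}$ ($M = \frac{138}{-25} = 138 \left(- \frac{1}{25}\right) = - \frac{138}{25} \approx -5.52$)
$\left(M + q\right) 110 = \left(- \frac{138}{25} + 71\right) 110 = \frac{1637}{25} \cdot 110 = \frac{36014}{5}$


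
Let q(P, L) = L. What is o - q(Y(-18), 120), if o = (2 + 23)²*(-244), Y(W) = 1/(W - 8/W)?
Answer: -152620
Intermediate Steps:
o = -152500 (o = 25²*(-244) = 625*(-244) = -152500)
o - q(Y(-18), 120) = -152500 - 1*120 = -152500 - 120 = -152620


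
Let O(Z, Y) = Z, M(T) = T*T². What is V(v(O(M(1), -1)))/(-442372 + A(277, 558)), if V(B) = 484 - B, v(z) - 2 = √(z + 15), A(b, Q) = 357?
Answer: -478/442015 ≈ -0.0010814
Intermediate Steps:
M(T) = T³
v(z) = 2 + √(15 + z) (v(z) = 2 + √(z + 15) = 2 + √(15 + z))
V(v(O(M(1), -1)))/(-442372 + A(277, 558)) = (484 - (2 + √(15 + 1³)))/(-442372 + 357) = (484 - (2 + √(15 + 1)))/(-442015) = (484 - (2 + √16))*(-1/442015) = (484 - (2 + 4))*(-1/442015) = (484 - 1*6)*(-1/442015) = (484 - 6)*(-1/442015) = 478*(-1/442015) = -478/442015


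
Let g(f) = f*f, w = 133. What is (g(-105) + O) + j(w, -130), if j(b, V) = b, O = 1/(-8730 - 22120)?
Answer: 344224299/30850 ≈ 11158.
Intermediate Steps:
O = -1/30850 (O = 1/(-30850) = -1/30850 ≈ -3.2415e-5)
g(f) = f²
(g(-105) + O) + j(w, -130) = ((-105)² - 1/30850) + 133 = (11025 - 1/30850) + 133 = 340121249/30850 + 133 = 344224299/30850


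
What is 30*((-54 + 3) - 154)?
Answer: -6150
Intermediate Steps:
30*((-54 + 3) - 154) = 30*(-51 - 154) = 30*(-205) = -6150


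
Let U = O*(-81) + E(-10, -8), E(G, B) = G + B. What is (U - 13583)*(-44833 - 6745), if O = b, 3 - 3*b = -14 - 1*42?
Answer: 783676132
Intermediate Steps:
b = 59/3 (b = 1 - (-14 - 1*42)/3 = 1 - (-14 - 42)/3 = 1 - ⅓*(-56) = 1 + 56/3 = 59/3 ≈ 19.667)
O = 59/3 ≈ 19.667
E(G, B) = B + G
U = -1611 (U = (59/3)*(-81) + (-8 - 10) = -1593 - 18 = -1611)
(U - 13583)*(-44833 - 6745) = (-1611 - 13583)*(-44833 - 6745) = -15194*(-51578) = 783676132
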